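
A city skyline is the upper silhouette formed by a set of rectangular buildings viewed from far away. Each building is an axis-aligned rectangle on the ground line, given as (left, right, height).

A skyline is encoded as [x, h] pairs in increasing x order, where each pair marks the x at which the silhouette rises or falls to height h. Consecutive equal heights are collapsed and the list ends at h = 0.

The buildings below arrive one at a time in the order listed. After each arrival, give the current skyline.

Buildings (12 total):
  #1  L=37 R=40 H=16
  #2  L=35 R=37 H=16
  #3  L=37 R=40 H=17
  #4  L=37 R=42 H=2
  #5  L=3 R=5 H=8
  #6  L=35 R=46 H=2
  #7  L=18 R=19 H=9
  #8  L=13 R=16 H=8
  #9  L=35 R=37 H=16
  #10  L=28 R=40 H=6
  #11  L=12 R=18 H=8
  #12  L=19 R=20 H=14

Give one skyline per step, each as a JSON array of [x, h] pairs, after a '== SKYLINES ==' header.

== SKYLINES ==
[[37,16],[40,0]]
[[35,16],[40,0]]
[[35,16],[37,17],[40,0]]
[[35,16],[37,17],[40,2],[42,0]]
[[3,8],[5,0],[35,16],[37,17],[40,2],[42,0]]
[[3,8],[5,0],[35,16],[37,17],[40,2],[46,0]]
[[3,8],[5,0],[18,9],[19,0],[35,16],[37,17],[40,2],[46,0]]
[[3,8],[5,0],[13,8],[16,0],[18,9],[19,0],[35,16],[37,17],[40,2],[46,0]]
[[3,8],[5,0],[13,8],[16,0],[18,9],[19,0],[35,16],[37,17],[40,2],[46,0]]
[[3,8],[5,0],[13,8],[16,0],[18,9],[19,0],[28,6],[35,16],[37,17],[40,2],[46,0]]
[[3,8],[5,0],[12,8],[18,9],[19,0],[28,6],[35,16],[37,17],[40,2],[46,0]]
[[3,8],[5,0],[12,8],[18,9],[19,14],[20,0],[28,6],[35,16],[37,17],[40,2],[46,0]]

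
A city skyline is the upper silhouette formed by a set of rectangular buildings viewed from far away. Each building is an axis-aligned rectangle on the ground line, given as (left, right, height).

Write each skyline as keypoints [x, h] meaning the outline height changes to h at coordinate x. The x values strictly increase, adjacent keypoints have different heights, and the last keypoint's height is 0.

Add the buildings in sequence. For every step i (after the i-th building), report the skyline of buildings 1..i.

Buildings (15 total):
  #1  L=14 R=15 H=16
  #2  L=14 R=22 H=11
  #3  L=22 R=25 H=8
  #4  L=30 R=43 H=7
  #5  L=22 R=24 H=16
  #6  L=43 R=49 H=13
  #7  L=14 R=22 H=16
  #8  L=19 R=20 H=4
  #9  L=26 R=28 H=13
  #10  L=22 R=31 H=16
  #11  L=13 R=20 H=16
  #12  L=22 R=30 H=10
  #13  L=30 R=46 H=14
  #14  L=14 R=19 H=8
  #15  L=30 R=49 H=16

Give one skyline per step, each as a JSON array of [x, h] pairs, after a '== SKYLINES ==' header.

== SKYLINES ==
[[14,16],[15,0]]
[[14,16],[15,11],[22,0]]
[[14,16],[15,11],[22,8],[25,0]]
[[14,16],[15,11],[22,8],[25,0],[30,7],[43,0]]
[[14,16],[15,11],[22,16],[24,8],[25,0],[30,7],[43,0]]
[[14,16],[15,11],[22,16],[24,8],[25,0],[30,7],[43,13],[49,0]]
[[14,16],[24,8],[25,0],[30,7],[43,13],[49,0]]
[[14,16],[24,8],[25,0],[30,7],[43,13],[49,0]]
[[14,16],[24,8],[25,0],[26,13],[28,0],[30,7],[43,13],[49,0]]
[[14,16],[31,7],[43,13],[49,0]]
[[13,16],[31,7],[43,13],[49,0]]
[[13,16],[31,7],[43,13],[49,0]]
[[13,16],[31,14],[46,13],[49,0]]
[[13,16],[31,14],[46,13],[49,0]]
[[13,16],[49,0]]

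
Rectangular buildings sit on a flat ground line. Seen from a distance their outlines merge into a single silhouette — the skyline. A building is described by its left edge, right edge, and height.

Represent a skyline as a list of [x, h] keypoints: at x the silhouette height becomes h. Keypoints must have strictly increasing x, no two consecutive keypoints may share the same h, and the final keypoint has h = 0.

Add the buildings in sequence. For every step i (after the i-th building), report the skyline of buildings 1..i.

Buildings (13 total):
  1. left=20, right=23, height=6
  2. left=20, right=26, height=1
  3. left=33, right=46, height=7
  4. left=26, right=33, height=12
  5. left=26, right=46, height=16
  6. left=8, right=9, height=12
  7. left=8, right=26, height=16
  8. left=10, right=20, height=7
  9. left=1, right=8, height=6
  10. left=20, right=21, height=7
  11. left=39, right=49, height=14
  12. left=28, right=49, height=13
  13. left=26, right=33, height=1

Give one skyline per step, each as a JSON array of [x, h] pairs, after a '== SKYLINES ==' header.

== SKYLINES ==
[[20,6],[23,0]]
[[20,6],[23,1],[26,0]]
[[20,6],[23,1],[26,0],[33,7],[46,0]]
[[20,6],[23,1],[26,12],[33,7],[46,0]]
[[20,6],[23,1],[26,16],[46,0]]
[[8,12],[9,0],[20,6],[23,1],[26,16],[46,0]]
[[8,16],[46,0]]
[[8,16],[46,0]]
[[1,6],[8,16],[46,0]]
[[1,6],[8,16],[46,0]]
[[1,6],[8,16],[46,14],[49,0]]
[[1,6],[8,16],[46,14],[49,0]]
[[1,6],[8,16],[46,14],[49,0]]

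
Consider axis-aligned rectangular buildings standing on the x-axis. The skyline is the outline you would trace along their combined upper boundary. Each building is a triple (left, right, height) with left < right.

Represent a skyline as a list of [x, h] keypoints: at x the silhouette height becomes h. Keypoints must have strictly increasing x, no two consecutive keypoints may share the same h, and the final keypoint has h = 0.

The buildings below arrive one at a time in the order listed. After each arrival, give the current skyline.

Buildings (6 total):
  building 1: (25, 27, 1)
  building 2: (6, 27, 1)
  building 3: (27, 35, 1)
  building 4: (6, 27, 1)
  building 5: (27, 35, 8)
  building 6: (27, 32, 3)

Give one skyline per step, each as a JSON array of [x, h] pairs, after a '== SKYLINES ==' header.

== SKYLINES ==
[[25,1],[27,0]]
[[6,1],[27,0]]
[[6,1],[35,0]]
[[6,1],[35,0]]
[[6,1],[27,8],[35,0]]
[[6,1],[27,8],[35,0]]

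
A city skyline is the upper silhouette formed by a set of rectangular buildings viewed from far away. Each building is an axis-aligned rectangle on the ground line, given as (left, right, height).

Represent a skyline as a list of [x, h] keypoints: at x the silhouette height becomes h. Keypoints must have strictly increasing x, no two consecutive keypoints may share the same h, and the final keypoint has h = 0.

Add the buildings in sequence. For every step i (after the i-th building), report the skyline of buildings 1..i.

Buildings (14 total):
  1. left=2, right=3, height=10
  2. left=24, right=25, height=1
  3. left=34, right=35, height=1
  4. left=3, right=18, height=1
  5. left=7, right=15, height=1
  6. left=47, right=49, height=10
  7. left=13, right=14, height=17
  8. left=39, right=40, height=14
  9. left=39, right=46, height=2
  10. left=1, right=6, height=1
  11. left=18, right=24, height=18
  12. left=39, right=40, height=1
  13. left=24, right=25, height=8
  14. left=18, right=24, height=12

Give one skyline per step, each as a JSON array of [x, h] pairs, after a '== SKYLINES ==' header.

== SKYLINES ==
[[2,10],[3,0]]
[[2,10],[3,0],[24,1],[25,0]]
[[2,10],[3,0],[24,1],[25,0],[34,1],[35,0]]
[[2,10],[3,1],[18,0],[24,1],[25,0],[34,1],[35,0]]
[[2,10],[3,1],[18,0],[24,1],[25,0],[34,1],[35,0]]
[[2,10],[3,1],[18,0],[24,1],[25,0],[34,1],[35,0],[47,10],[49,0]]
[[2,10],[3,1],[13,17],[14,1],[18,0],[24,1],[25,0],[34,1],[35,0],[47,10],[49,0]]
[[2,10],[3,1],[13,17],[14,1],[18,0],[24,1],[25,0],[34,1],[35,0],[39,14],[40,0],[47,10],[49,0]]
[[2,10],[3,1],[13,17],[14,1],[18,0],[24,1],[25,0],[34,1],[35,0],[39,14],[40,2],[46,0],[47,10],[49,0]]
[[1,1],[2,10],[3,1],[13,17],[14,1],[18,0],[24,1],[25,0],[34,1],[35,0],[39,14],[40,2],[46,0],[47,10],[49,0]]
[[1,1],[2,10],[3,1],[13,17],[14,1],[18,18],[24,1],[25,0],[34,1],[35,0],[39,14],[40,2],[46,0],[47,10],[49,0]]
[[1,1],[2,10],[3,1],[13,17],[14,1],[18,18],[24,1],[25,0],[34,1],[35,0],[39,14],[40,2],[46,0],[47,10],[49,0]]
[[1,1],[2,10],[3,1],[13,17],[14,1],[18,18],[24,8],[25,0],[34,1],[35,0],[39,14],[40,2],[46,0],[47,10],[49,0]]
[[1,1],[2,10],[3,1],[13,17],[14,1],[18,18],[24,8],[25,0],[34,1],[35,0],[39,14],[40,2],[46,0],[47,10],[49,0]]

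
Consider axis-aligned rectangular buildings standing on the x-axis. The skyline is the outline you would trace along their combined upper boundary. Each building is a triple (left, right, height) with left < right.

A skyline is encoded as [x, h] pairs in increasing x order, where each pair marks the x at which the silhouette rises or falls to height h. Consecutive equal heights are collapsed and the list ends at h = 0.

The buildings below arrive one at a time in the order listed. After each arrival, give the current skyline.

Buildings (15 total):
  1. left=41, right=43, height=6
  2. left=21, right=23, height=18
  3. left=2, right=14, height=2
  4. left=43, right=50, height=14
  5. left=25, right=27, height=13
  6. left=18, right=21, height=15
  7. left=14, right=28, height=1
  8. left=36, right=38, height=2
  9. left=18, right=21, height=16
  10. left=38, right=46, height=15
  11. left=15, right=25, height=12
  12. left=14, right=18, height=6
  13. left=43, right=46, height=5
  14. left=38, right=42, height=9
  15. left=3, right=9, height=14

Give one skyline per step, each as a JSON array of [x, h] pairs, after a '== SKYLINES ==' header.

== SKYLINES ==
[[41,6],[43,0]]
[[21,18],[23,0],[41,6],[43,0]]
[[2,2],[14,0],[21,18],[23,0],[41,6],[43,0]]
[[2,2],[14,0],[21,18],[23,0],[41,6],[43,14],[50,0]]
[[2,2],[14,0],[21,18],[23,0],[25,13],[27,0],[41,6],[43,14],[50,0]]
[[2,2],[14,0],[18,15],[21,18],[23,0],[25,13],[27,0],[41,6],[43,14],[50,0]]
[[2,2],[14,1],[18,15],[21,18],[23,1],[25,13],[27,1],[28,0],[41,6],[43,14],[50,0]]
[[2,2],[14,1],[18,15],[21,18],[23,1],[25,13],[27,1],[28,0],[36,2],[38,0],[41,6],[43,14],[50,0]]
[[2,2],[14,1],[18,16],[21,18],[23,1],[25,13],[27,1],[28,0],[36,2],[38,0],[41,6],[43,14],[50,0]]
[[2,2],[14,1],[18,16],[21,18],[23,1],[25,13],[27,1],[28,0],[36,2],[38,15],[46,14],[50,0]]
[[2,2],[14,1],[15,12],[18,16],[21,18],[23,12],[25,13],[27,1],[28,0],[36,2],[38,15],[46,14],[50,0]]
[[2,2],[14,6],[15,12],[18,16],[21,18],[23,12],[25,13],[27,1],[28,0],[36,2],[38,15],[46,14],[50,0]]
[[2,2],[14,6],[15,12],[18,16],[21,18],[23,12],[25,13],[27,1],[28,0],[36,2],[38,15],[46,14],[50,0]]
[[2,2],[14,6],[15,12],[18,16],[21,18],[23,12],[25,13],[27,1],[28,0],[36,2],[38,15],[46,14],[50,0]]
[[2,2],[3,14],[9,2],[14,6],[15,12],[18,16],[21,18],[23,12],[25,13],[27,1],[28,0],[36,2],[38,15],[46,14],[50,0]]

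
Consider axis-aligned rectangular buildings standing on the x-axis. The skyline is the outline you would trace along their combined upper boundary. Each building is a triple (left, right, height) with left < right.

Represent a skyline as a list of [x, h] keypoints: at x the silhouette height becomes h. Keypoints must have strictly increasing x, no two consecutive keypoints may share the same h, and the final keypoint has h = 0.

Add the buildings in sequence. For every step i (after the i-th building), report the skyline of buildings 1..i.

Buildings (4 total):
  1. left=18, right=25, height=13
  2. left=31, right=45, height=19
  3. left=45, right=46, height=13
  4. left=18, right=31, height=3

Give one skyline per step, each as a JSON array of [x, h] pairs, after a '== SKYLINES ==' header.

== SKYLINES ==
[[18,13],[25,0]]
[[18,13],[25,0],[31,19],[45,0]]
[[18,13],[25,0],[31,19],[45,13],[46,0]]
[[18,13],[25,3],[31,19],[45,13],[46,0]]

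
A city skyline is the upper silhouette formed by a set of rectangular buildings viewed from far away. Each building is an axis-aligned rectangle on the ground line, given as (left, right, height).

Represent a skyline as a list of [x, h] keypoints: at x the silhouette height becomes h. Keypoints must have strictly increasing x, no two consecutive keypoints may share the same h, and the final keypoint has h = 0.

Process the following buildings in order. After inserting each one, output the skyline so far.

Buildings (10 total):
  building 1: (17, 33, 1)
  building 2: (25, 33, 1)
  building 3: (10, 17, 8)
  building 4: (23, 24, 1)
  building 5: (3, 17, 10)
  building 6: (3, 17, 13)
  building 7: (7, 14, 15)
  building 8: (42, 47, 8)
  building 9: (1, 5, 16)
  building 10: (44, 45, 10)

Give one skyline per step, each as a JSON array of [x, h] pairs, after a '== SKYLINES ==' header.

== SKYLINES ==
[[17,1],[33,0]]
[[17,1],[33,0]]
[[10,8],[17,1],[33,0]]
[[10,8],[17,1],[33,0]]
[[3,10],[17,1],[33,0]]
[[3,13],[17,1],[33,0]]
[[3,13],[7,15],[14,13],[17,1],[33,0]]
[[3,13],[7,15],[14,13],[17,1],[33,0],[42,8],[47,0]]
[[1,16],[5,13],[7,15],[14,13],[17,1],[33,0],[42,8],[47,0]]
[[1,16],[5,13],[7,15],[14,13],[17,1],[33,0],[42,8],[44,10],[45,8],[47,0]]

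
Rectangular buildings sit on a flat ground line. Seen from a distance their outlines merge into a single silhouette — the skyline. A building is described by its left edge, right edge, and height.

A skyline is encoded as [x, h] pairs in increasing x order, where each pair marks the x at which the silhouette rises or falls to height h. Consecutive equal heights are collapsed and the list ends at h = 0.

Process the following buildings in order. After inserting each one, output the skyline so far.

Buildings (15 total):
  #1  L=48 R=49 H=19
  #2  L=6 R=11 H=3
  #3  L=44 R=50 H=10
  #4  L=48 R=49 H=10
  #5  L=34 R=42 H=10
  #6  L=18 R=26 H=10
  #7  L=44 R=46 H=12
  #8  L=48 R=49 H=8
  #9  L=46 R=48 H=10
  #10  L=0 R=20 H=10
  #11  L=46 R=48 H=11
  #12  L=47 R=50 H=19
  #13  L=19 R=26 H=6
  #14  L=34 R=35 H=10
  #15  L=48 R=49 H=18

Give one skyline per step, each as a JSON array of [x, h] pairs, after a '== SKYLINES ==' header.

== SKYLINES ==
[[48,19],[49,0]]
[[6,3],[11,0],[48,19],[49,0]]
[[6,3],[11,0],[44,10],[48,19],[49,10],[50,0]]
[[6,3],[11,0],[44,10],[48,19],[49,10],[50,0]]
[[6,3],[11,0],[34,10],[42,0],[44,10],[48,19],[49,10],[50,0]]
[[6,3],[11,0],[18,10],[26,0],[34,10],[42,0],[44,10],[48,19],[49,10],[50,0]]
[[6,3],[11,0],[18,10],[26,0],[34,10],[42,0],[44,12],[46,10],[48,19],[49,10],[50,0]]
[[6,3],[11,0],[18,10],[26,0],[34,10],[42,0],[44,12],[46,10],[48,19],[49,10],[50,0]]
[[6,3],[11,0],[18,10],[26,0],[34,10],[42,0],[44,12],[46,10],[48,19],[49,10],[50,0]]
[[0,10],[26,0],[34,10],[42,0],[44,12],[46,10],[48,19],[49,10],[50,0]]
[[0,10],[26,0],[34,10],[42,0],[44,12],[46,11],[48,19],[49,10],[50,0]]
[[0,10],[26,0],[34,10],[42,0],[44,12],[46,11],[47,19],[50,0]]
[[0,10],[26,0],[34,10],[42,0],[44,12],[46,11],[47,19],[50,0]]
[[0,10],[26,0],[34,10],[42,0],[44,12],[46,11],[47,19],[50,0]]
[[0,10],[26,0],[34,10],[42,0],[44,12],[46,11],[47,19],[50,0]]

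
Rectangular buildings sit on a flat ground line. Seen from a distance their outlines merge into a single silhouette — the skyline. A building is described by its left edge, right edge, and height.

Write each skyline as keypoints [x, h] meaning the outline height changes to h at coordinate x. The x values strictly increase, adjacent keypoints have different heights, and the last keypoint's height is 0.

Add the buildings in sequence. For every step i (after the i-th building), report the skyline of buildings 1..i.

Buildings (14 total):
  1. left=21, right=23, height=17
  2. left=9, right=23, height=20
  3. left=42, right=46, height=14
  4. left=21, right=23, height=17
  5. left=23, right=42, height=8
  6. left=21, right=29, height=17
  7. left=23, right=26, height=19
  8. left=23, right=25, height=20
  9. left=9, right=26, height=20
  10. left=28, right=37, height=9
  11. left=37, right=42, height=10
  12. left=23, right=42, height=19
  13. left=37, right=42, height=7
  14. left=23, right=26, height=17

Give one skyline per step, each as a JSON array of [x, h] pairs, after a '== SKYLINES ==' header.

== SKYLINES ==
[[21,17],[23,0]]
[[9,20],[23,0]]
[[9,20],[23,0],[42,14],[46,0]]
[[9,20],[23,0],[42,14],[46,0]]
[[9,20],[23,8],[42,14],[46,0]]
[[9,20],[23,17],[29,8],[42,14],[46,0]]
[[9,20],[23,19],[26,17],[29,8],[42,14],[46,0]]
[[9,20],[25,19],[26,17],[29,8],[42,14],[46,0]]
[[9,20],[26,17],[29,8],[42,14],[46,0]]
[[9,20],[26,17],[29,9],[37,8],[42,14],[46,0]]
[[9,20],[26,17],[29,9],[37,10],[42,14],[46,0]]
[[9,20],[26,19],[42,14],[46,0]]
[[9,20],[26,19],[42,14],[46,0]]
[[9,20],[26,19],[42,14],[46,0]]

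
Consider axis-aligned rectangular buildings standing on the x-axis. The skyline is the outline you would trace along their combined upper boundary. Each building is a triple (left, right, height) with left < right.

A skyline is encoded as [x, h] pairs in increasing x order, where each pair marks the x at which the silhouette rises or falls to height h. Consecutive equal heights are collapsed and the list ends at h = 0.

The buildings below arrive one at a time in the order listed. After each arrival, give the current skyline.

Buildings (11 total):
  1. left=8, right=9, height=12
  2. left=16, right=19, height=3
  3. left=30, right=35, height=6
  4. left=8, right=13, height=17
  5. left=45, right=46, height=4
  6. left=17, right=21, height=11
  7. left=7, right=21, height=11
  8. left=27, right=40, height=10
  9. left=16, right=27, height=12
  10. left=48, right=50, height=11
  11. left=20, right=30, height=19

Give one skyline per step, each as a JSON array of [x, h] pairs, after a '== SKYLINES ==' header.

== SKYLINES ==
[[8,12],[9,0]]
[[8,12],[9,0],[16,3],[19,0]]
[[8,12],[9,0],[16,3],[19,0],[30,6],[35,0]]
[[8,17],[13,0],[16,3],[19,0],[30,6],[35,0]]
[[8,17],[13,0],[16,3],[19,0],[30,6],[35,0],[45,4],[46,0]]
[[8,17],[13,0],[16,3],[17,11],[21,0],[30,6],[35,0],[45,4],[46,0]]
[[7,11],[8,17],[13,11],[21,0],[30,6],[35,0],[45,4],[46,0]]
[[7,11],[8,17],[13,11],[21,0],[27,10],[40,0],[45,4],[46,0]]
[[7,11],[8,17],[13,11],[16,12],[27,10],[40,0],[45,4],[46,0]]
[[7,11],[8,17],[13,11],[16,12],[27,10],[40,0],[45,4],[46,0],[48,11],[50,0]]
[[7,11],[8,17],[13,11],[16,12],[20,19],[30,10],[40,0],[45,4],[46,0],[48,11],[50,0]]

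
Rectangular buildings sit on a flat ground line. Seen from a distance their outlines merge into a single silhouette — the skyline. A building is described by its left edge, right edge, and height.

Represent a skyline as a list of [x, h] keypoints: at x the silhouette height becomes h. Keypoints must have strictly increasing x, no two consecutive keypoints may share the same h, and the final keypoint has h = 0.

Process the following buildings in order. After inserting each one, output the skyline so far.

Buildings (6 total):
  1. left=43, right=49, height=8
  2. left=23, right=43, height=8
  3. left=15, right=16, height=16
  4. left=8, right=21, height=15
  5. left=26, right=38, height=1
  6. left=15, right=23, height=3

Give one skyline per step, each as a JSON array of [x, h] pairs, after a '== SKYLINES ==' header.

== SKYLINES ==
[[43,8],[49,0]]
[[23,8],[49,0]]
[[15,16],[16,0],[23,8],[49,0]]
[[8,15],[15,16],[16,15],[21,0],[23,8],[49,0]]
[[8,15],[15,16],[16,15],[21,0],[23,8],[49,0]]
[[8,15],[15,16],[16,15],[21,3],[23,8],[49,0]]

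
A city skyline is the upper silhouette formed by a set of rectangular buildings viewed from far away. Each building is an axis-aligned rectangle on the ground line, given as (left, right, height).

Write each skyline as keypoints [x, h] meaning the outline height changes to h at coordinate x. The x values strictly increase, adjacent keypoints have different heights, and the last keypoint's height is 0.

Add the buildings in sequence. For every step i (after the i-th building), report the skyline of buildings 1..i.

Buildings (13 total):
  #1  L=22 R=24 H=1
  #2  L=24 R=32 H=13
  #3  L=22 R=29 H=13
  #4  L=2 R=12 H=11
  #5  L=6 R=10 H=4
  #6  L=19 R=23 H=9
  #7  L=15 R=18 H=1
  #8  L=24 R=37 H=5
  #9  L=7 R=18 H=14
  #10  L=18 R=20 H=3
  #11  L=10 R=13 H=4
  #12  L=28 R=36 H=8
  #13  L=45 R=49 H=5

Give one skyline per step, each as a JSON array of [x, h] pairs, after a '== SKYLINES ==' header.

== SKYLINES ==
[[22,1],[24,0]]
[[22,1],[24,13],[32,0]]
[[22,13],[32,0]]
[[2,11],[12,0],[22,13],[32,0]]
[[2,11],[12,0],[22,13],[32,0]]
[[2,11],[12,0],[19,9],[22,13],[32,0]]
[[2,11],[12,0],[15,1],[18,0],[19,9],[22,13],[32,0]]
[[2,11],[12,0],[15,1],[18,0],[19,9],[22,13],[32,5],[37,0]]
[[2,11],[7,14],[18,0],[19,9],[22,13],[32,5],[37,0]]
[[2,11],[7,14],[18,3],[19,9],[22,13],[32,5],[37,0]]
[[2,11],[7,14],[18,3],[19,9],[22,13],[32,5],[37,0]]
[[2,11],[7,14],[18,3],[19,9],[22,13],[32,8],[36,5],[37,0]]
[[2,11],[7,14],[18,3],[19,9],[22,13],[32,8],[36,5],[37,0],[45,5],[49,0]]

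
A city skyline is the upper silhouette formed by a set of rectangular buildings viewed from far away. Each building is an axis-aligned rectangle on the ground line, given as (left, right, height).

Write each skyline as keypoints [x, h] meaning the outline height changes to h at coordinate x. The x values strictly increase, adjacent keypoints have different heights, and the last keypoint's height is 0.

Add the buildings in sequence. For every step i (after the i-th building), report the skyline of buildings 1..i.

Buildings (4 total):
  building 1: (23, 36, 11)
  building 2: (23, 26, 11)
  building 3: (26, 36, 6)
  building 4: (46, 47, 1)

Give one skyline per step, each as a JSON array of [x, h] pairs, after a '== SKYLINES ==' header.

== SKYLINES ==
[[23,11],[36,0]]
[[23,11],[36,0]]
[[23,11],[36,0]]
[[23,11],[36,0],[46,1],[47,0]]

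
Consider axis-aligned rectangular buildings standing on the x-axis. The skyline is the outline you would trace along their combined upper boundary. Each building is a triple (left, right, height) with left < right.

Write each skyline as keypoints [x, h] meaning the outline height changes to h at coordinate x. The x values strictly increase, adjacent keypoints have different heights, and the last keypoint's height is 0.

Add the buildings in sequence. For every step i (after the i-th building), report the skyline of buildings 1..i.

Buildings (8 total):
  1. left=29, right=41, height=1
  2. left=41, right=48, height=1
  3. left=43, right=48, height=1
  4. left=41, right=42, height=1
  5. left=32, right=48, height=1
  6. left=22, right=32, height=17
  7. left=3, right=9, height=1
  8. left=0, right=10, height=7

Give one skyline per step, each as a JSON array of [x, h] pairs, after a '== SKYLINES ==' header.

== SKYLINES ==
[[29,1],[41,0]]
[[29,1],[48,0]]
[[29,1],[48,0]]
[[29,1],[48,0]]
[[29,1],[48,0]]
[[22,17],[32,1],[48,0]]
[[3,1],[9,0],[22,17],[32,1],[48,0]]
[[0,7],[10,0],[22,17],[32,1],[48,0]]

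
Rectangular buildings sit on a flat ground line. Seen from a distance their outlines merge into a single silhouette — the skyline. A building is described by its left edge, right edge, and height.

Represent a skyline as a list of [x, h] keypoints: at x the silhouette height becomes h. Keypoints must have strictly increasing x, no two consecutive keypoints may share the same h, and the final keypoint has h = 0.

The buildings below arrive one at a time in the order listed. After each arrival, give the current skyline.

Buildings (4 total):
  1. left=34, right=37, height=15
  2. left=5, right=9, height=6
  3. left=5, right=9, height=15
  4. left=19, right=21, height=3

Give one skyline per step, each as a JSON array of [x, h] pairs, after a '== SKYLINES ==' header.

== SKYLINES ==
[[34,15],[37,0]]
[[5,6],[9,0],[34,15],[37,0]]
[[5,15],[9,0],[34,15],[37,0]]
[[5,15],[9,0],[19,3],[21,0],[34,15],[37,0]]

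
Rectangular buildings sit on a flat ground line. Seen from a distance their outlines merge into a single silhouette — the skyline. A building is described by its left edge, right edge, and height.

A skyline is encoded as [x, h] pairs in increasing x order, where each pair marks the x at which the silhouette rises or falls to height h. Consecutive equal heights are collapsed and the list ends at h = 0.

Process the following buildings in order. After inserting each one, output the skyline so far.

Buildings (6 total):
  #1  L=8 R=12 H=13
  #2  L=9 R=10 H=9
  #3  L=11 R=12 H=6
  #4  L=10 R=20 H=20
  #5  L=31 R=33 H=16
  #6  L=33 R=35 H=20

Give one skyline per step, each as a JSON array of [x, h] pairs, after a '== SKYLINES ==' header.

== SKYLINES ==
[[8,13],[12,0]]
[[8,13],[12,0]]
[[8,13],[12,0]]
[[8,13],[10,20],[20,0]]
[[8,13],[10,20],[20,0],[31,16],[33,0]]
[[8,13],[10,20],[20,0],[31,16],[33,20],[35,0]]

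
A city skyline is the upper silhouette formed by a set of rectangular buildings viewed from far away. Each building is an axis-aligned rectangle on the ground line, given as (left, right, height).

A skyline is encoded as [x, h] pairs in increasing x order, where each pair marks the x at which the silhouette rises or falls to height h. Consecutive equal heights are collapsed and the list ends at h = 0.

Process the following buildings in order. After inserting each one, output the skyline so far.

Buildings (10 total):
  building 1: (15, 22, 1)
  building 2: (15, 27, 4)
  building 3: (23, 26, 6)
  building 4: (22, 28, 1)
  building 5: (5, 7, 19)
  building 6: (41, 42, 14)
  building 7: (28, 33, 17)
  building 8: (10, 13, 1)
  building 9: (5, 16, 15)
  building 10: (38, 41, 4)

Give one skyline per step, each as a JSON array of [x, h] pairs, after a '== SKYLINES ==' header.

== SKYLINES ==
[[15,1],[22,0]]
[[15,4],[27,0]]
[[15,4],[23,6],[26,4],[27,0]]
[[15,4],[23,6],[26,4],[27,1],[28,0]]
[[5,19],[7,0],[15,4],[23,6],[26,4],[27,1],[28,0]]
[[5,19],[7,0],[15,4],[23,6],[26,4],[27,1],[28,0],[41,14],[42,0]]
[[5,19],[7,0],[15,4],[23,6],[26,4],[27,1],[28,17],[33,0],[41,14],[42,0]]
[[5,19],[7,0],[10,1],[13,0],[15,4],[23,6],[26,4],[27,1],[28,17],[33,0],[41,14],[42,0]]
[[5,19],[7,15],[16,4],[23,6],[26,4],[27,1],[28,17],[33,0],[41,14],[42,0]]
[[5,19],[7,15],[16,4],[23,6],[26,4],[27,1],[28,17],[33,0],[38,4],[41,14],[42,0]]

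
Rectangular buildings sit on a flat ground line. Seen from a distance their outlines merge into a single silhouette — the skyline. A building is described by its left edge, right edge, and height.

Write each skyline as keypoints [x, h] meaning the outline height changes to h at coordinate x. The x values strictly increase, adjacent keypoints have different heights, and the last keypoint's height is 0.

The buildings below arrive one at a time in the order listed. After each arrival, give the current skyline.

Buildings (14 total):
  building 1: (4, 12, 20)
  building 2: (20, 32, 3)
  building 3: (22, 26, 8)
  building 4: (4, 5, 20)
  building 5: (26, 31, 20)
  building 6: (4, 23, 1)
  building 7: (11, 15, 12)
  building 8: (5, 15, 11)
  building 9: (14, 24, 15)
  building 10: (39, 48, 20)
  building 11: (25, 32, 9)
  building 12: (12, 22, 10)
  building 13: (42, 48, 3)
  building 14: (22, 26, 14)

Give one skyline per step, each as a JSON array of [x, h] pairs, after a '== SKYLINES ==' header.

== SKYLINES ==
[[4,20],[12,0]]
[[4,20],[12,0],[20,3],[32,0]]
[[4,20],[12,0],[20,3],[22,8],[26,3],[32,0]]
[[4,20],[12,0],[20,3],[22,8],[26,3],[32,0]]
[[4,20],[12,0],[20,3],[22,8],[26,20],[31,3],[32,0]]
[[4,20],[12,1],[20,3],[22,8],[26,20],[31,3],[32,0]]
[[4,20],[12,12],[15,1],[20,3],[22,8],[26,20],[31,3],[32,0]]
[[4,20],[12,12],[15,1],[20,3],[22,8],[26,20],[31,3],[32,0]]
[[4,20],[12,12],[14,15],[24,8],[26,20],[31,3],[32,0]]
[[4,20],[12,12],[14,15],[24,8],[26,20],[31,3],[32,0],[39,20],[48,0]]
[[4,20],[12,12],[14,15],[24,8],[25,9],[26,20],[31,9],[32,0],[39,20],[48,0]]
[[4,20],[12,12],[14,15],[24,8],[25,9],[26,20],[31,9],[32,0],[39,20],[48,0]]
[[4,20],[12,12],[14,15],[24,8],[25,9],[26,20],[31,9],[32,0],[39,20],[48,0]]
[[4,20],[12,12],[14,15],[24,14],[26,20],[31,9],[32,0],[39,20],[48,0]]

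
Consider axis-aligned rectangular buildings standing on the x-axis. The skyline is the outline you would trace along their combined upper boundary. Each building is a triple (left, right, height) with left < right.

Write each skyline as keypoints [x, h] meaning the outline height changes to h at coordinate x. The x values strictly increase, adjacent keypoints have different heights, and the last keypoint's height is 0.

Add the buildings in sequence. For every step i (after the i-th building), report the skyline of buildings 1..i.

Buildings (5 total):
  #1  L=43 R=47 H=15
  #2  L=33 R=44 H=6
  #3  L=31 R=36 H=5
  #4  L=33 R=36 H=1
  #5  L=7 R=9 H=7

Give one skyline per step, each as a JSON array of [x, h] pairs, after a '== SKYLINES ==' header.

== SKYLINES ==
[[43,15],[47,0]]
[[33,6],[43,15],[47,0]]
[[31,5],[33,6],[43,15],[47,0]]
[[31,5],[33,6],[43,15],[47,0]]
[[7,7],[9,0],[31,5],[33,6],[43,15],[47,0]]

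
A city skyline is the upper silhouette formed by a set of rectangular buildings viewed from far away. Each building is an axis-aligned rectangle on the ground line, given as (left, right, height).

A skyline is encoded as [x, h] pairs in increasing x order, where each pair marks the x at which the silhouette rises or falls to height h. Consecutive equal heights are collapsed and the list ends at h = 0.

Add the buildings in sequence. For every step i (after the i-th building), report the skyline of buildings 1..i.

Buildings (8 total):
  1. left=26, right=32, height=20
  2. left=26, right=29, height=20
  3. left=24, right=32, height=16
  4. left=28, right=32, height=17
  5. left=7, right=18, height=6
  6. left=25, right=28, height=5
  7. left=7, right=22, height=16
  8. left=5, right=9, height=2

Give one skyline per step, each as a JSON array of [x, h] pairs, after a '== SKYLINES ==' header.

== SKYLINES ==
[[26,20],[32,0]]
[[26,20],[32,0]]
[[24,16],[26,20],[32,0]]
[[24,16],[26,20],[32,0]]
[[7,6],[18,0],[24,16],[26,20],[32,0]]
[[7,6],[18,0],[24,16],[26,20],[32,0]]
[[7,16],[22,0],[24,16],[26,20],[32,0]]
[[5,2],[7,16],[22,0],[24,16],[26,20],[32,0]]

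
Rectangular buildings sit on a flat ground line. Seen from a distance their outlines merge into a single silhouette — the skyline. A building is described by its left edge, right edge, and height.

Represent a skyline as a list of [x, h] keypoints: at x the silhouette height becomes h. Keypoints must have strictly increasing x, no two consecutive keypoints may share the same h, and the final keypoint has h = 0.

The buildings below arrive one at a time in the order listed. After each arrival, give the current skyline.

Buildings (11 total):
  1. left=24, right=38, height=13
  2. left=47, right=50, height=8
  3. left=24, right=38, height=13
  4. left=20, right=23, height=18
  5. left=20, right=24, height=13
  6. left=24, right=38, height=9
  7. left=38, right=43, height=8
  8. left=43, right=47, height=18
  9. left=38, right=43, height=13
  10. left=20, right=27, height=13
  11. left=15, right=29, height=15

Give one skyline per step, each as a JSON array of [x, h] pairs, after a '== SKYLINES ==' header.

== SKYLINES ==
[[24,13],[38,0]]
[[24,13],[38,0],[47,8],[50,0]]
[[24,13],[38,0],[47,8],[50,0]]
[[20,18],[23,0],[24,13],[38,0],[47,8],[50,0]]
[[20,18],[23,13],[38,0],[47,8],[50,0]]
[[20,18],[23,13],[38,0],[47,8],[50,0]]
[[20,18],[23,13],[38,8],[43,0],[47,8],[50,0]]
[[20,18],[23,13],[38,8],[43,18],[47,8],[50,0]]
[[20,18],[23,13],[43,18],[47,8],[50,0]]
[[20,18],[23,13],[43,18],[47,8],[50,0]]
[[15,15],[20,18],[23,15],[29,13],[43,18],[47,8],[50,0]]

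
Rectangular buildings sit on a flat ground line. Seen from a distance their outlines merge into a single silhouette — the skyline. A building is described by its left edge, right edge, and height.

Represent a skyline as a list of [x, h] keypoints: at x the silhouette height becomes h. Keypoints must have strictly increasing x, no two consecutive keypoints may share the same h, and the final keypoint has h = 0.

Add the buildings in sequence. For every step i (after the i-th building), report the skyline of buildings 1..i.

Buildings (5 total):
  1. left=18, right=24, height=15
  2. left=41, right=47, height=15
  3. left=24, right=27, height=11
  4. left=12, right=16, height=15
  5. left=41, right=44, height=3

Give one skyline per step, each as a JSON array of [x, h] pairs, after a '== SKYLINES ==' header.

== SKYLINES ==
[[18,15],[24,0]]
[[18,15],[24,0],[41,15],[47,0]]
[[18,15],[24,11],[27,0],[41,15],[47,0]]
[[12,15],[16,0],[18,15],[24,11],[27,0],[41,15],[47,0]]
[[12,15],[16,0],[18,15],[24,11],[27,0],[41,15],[47,0]]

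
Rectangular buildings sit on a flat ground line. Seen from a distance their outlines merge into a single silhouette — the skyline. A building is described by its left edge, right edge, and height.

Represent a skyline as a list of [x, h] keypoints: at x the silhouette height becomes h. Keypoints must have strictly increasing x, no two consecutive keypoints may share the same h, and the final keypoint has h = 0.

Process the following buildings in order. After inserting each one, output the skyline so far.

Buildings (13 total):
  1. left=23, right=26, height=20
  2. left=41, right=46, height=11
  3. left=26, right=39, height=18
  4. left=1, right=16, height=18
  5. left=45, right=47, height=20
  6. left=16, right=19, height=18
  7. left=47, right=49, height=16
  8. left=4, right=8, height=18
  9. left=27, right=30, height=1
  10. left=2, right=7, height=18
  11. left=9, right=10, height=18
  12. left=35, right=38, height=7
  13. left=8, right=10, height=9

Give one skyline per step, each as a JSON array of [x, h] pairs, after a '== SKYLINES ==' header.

== SKYLINES ==
[[23,20],[26,0]]
[[23,20],[26,0],[41,11],[46,0]]
[[23,20],[26,18],[39,0],[41,11],[46,0]]
[[1,18],[16,0],[23,20],[26,18],[39,0],[41,11],[46,0]]
[[1,18],[16,0],[23,20],[26,18],[39,0],[41,11],[45,20],[47,0]]
[[1,18],[19,0],[23,20],[26,18],[39,0],[41,11],[45,20],[47,0]]
[[1,18],[19,0],[23,20],[26,18],[39,0],[41,11],[45,20],[47,16],[49,0]]
[[1,18],[19,0],[23,20],[26,18],[39,0],[41,11],[45,20],[47,16],[49,0]]
[[1,18],[19,0],[23,20],[26,18],[39,0],[41,11],[45,20],[47,16],[49,0]]
[[1,18],[19,0],[23,20],[26,18],[39,0],[41,11],[45,20],[47,16],[49,0]]
[[1,18],[19,0],[23,20],[26,18],[39,0],[41,11],[45,20],[47,16],[49,0]]
[[1,18],[19,0],[23,20],[26,18],[39,0],[41,11],[45,20],[47,16],[49,0]]
[[1,18],[19,0],[23,20],[26,18],[39,0],[41,11],[45,20],[47,16],[49,0]]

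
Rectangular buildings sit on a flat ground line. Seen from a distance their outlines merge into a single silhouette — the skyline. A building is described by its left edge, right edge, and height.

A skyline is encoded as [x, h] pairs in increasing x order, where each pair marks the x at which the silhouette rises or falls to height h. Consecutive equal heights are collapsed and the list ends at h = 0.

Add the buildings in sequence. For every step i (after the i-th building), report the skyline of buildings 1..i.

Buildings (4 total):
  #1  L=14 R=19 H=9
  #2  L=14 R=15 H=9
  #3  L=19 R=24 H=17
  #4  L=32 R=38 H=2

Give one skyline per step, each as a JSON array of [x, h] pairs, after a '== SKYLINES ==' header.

== SKYLINES ==
[[14,9],[19,0]]
[[14,9],[19,0]]
[[14,9],[19,17],[24,0]]
[[14,9],[19,17],[24,0],[32,2],[38,0]]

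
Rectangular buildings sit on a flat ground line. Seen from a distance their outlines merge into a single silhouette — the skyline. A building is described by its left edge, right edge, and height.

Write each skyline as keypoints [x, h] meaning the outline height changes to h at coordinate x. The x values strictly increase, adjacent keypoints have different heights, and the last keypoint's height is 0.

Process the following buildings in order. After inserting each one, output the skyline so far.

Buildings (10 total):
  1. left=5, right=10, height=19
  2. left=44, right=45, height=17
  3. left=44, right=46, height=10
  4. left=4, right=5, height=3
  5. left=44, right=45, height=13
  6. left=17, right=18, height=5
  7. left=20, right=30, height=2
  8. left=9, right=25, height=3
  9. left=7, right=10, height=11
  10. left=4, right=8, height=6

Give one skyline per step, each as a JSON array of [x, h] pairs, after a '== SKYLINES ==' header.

== SKYLINES ==
[[5,19],[10,0]]
[[5,19],[10,0],[44,17],[45,0]]
[[5,19],[10,0],[44,17],[45,10],[46,0]]
[[4,3],[5,19],[10,0],[44,17],[45,10],[46,0]]
[[4,3],[5,19],[10,0],[44,17],[45,10],[46,0]]
[[4,3],[5,19],[10,0],[17,5],[18,0],[44,17],[45,10],[46,0]]
[[4,3],[5,19],[10,0],[17,5],[18,0],[20,2],[30,0],[44,17],[45,10],[46,0]]
[[4,3],[5,19],[10,3],[17,5],[18,3],[25,2],[30,0],[44,17],[45,10],[46,0]]
[[4,3],[5,19],[10,3],[17,5],[18,3],[25,2],[30,0],[44,17],[45,10],[46,0]]
[[4,6],[5,19],[10,3],[17,5],[18,3],[25,2],[30,0],[44,17],[45,10],[46,0]]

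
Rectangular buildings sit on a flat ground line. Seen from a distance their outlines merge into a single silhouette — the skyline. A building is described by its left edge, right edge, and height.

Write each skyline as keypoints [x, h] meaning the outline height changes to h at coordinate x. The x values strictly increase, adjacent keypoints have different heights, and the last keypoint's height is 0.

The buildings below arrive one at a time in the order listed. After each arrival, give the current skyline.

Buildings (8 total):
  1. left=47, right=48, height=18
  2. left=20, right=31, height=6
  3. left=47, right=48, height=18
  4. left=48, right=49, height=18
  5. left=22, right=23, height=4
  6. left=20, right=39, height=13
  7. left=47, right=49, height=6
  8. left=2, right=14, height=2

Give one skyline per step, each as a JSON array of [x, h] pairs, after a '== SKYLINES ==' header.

== SKYLINES ==
[[47,18],[48,0]]
[[20,6],[31,0],[47,18],[48,0]]
[[20,6],[31,0],[47,18],[48,0]]
[[20,6],[31,0],[47,18],[49,0]]
[[20,6],[31,0],[47,18],[49,0]]
[[20,13],[39,0],[47,18],[49,0]]
[[20,13],[39,0],[47,18],[49,0]]
[[2,2],[14,0],[20,13],[39,0],[47,18],[49,0]]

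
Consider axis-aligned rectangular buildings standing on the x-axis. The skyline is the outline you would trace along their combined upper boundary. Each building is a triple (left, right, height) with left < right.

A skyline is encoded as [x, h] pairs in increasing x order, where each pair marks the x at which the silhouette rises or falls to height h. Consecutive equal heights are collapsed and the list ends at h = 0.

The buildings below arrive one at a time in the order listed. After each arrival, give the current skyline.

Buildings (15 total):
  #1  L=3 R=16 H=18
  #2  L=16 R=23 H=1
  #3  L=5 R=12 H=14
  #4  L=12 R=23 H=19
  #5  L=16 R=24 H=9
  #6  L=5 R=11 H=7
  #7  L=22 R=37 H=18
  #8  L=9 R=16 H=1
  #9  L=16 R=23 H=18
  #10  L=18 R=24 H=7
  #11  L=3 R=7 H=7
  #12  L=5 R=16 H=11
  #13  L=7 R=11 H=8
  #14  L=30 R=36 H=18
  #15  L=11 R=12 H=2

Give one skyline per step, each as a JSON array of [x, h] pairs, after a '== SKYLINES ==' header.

== SKYLINES ==
[[3,18],[16,0]]
[[3,18],[16,1],[23,0]]
[[3,18],[16,1],[23,0]]
[[3,18],[12,19],[23,0]]
[[3,18],[12,19],[23,9],[24,0]]
[[3,18],[12,19],[23,9],[24,0]]
[[3,18],[12,19],[23,18],[37,0]]
[[3,18],[12,19],[23,18],[37,0]]
[[3,18],[12,19],[23,18],[37,0]]
[[3,18],[12,19],[23,18],[37,0]]
[[3,18],[12,19],[23,18],[37,0]]
[[3,18],[12,19],[23,18],[37,0]]
[[3,18],[12,19],[23,18],[37,0]]
[[3,18],[12,19],[23,18],[37,0]]
[[3,18],[12,19],[23,18],[37,0]]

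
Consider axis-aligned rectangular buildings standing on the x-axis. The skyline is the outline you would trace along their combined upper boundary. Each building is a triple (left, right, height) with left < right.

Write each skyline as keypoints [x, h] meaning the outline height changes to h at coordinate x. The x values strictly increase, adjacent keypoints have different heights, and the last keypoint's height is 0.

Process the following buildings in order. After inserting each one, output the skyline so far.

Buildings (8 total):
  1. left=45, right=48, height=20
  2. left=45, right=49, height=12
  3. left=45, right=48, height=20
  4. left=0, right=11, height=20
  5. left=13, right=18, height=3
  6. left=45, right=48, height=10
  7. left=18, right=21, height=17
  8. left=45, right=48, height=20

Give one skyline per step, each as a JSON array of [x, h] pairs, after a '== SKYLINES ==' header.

== SKYLINES ==
[[45,20],[48,0]]
[[45,20],[48,12],[49,0]]
[[45,20],[48,12],[49,0]]
[[0,20],[11,0],[45,20],[48,12],[49,0]]
[[0,20],[11,0],[13,3],[18,0],[45,20],[48,12],[49,0]]
[[0,20],[11,0],[13,3],[18,0],[45,20],[48,12],[49,0]]
[[0,20],[11,0],[13,3],[18,17],[21,0],[45,20],[48,12],[49,0]]
[[0,20],[11,0],[13,3],[18,17],[21,0],[45,20],[48,12],[49,0]]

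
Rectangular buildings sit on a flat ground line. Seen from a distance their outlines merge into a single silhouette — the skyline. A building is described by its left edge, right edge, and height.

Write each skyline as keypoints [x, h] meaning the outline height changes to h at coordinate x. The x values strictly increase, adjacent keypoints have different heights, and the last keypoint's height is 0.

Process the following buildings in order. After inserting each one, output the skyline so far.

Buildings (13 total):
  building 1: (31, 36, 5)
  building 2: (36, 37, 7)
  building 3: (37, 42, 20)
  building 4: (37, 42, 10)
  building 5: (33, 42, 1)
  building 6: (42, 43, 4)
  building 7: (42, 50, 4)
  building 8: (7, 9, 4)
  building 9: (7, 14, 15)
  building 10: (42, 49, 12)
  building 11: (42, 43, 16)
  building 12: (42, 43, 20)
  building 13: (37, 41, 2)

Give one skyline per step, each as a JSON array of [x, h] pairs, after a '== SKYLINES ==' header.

== SKYLINES ==
[[31,5],[36,0]]
[[31,5],[36,7],[37,0]]
[[31,5],[36,7],[37,20],[42,0]]
[[31,5],[36,7],[37,20],[42,0]]
[[31,5],[36,7],[37,20],[42,0]]
[[31,5],[36,7],[37,20],[42,4],[43,0]]
[[31,5],[36,7],[37,20],[42,4],[50,0]]
[[7,4],[9,0],[31,5],[36,7],[37,20],[42,4],[50,0]]
[[7,15],[14,0],[31,5],[36,7],[37,20],[42,4],[50,0]]
[[7,15],[14,0],[31,5],[36,7],[37,20],[42,12],[49,4],[50,0]]
[[7,15],[14,0],[31,5],[36,7],[37,20],[42,16],[43,12],[49,4],[50,0]]
[[7,15],[14,0],[31,5],[36,7],[37,20],[43,12],[49,4],[50,0]]
[[7,15],[14,0],[31,5],[36,7],[37,20],[43,12],[49,4],[50,0]]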